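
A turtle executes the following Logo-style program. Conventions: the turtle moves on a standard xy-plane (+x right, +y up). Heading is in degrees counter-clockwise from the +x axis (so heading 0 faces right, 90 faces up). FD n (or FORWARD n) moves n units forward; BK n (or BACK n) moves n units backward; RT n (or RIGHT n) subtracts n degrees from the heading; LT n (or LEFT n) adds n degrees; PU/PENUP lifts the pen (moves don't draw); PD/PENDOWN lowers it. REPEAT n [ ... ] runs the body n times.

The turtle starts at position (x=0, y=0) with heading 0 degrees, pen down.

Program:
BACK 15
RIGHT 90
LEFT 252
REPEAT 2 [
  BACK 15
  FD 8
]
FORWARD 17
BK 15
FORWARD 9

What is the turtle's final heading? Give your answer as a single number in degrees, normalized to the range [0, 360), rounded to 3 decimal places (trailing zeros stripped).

Executing turtle program step by step:
Start: pos=(0,0), heading=0, pen down
BK 15: (0,0) -> (-15,0) [heading=0, draw]
RT 90: heading 0 -> 270
LT 252: heading 270 -> 162
REPEAT 2 [
  -- iteration 1/2 --
  BK 15: (-15,0) -> (-0.734,-4.635) [heading=162, draw]
  FD 8: (-0.734,-4.635) -> (-8.343,-2.163) [heading=162, draw]
  -- iteration 2/2 --
  BK 15: (-8.343,-2.163) -> (5.923,-6.798) [heading=162, draw]
  FD 8: (5.923,-6.798) -> (-1.685,-4.326) [heading=162, draw]
]
FD 17: (-1.685,-4.326) -> (-17.853,0.927) [heading=162, draw]
BK 15: (-17.853,0.927) -> (-3.587,-3.708) [heading=162, draw]
FD 9: (-3.587,-3.708) -> (-12.147,-0.927) [heading=162, draw]
Final: pos=(-12.147,-0.927), heading=162, 8 segment(s) drawn

Answer: 162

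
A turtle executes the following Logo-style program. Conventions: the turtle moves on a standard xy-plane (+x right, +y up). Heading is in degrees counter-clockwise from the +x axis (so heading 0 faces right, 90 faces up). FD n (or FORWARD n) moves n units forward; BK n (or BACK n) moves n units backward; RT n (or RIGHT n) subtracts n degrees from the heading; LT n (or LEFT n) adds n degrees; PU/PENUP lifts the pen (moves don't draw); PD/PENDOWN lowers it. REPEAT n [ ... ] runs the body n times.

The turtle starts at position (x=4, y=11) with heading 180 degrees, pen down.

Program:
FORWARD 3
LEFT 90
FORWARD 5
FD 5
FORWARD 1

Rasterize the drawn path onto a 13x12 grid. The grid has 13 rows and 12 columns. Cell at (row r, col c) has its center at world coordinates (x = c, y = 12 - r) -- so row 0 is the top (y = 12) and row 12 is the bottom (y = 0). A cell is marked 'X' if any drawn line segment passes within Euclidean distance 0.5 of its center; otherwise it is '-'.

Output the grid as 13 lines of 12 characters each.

Answer: ------------
-XXXX-------
-X----------
-X----------
-X----------
-X----------
-X----------
-X----------
-X----------
-X----------
-X----------
-X----------
-X----------

Derivation:
Segment 0: (4,11) -> (1,11)
Segment 1: (1,11) -> (1,6)
Segment 2: (1,6) -> (1,1)
Segment 3: (1,1) -> (1,0)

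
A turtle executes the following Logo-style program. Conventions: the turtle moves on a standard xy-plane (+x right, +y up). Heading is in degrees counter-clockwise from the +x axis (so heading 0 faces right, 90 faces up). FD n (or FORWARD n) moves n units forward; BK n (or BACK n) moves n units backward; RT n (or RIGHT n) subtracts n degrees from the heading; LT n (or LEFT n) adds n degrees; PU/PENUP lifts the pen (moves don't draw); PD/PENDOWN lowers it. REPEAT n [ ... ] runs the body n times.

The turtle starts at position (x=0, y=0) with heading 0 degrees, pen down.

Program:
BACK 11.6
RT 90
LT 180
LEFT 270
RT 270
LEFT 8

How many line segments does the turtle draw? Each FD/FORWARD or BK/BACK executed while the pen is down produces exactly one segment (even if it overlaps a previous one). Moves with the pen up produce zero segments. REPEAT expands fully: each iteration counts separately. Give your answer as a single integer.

Answer: 1

Derivation:
Executing turtle program step by step:
Start: pos=(0,0), heading=0, pen down
BK 11.6: (0,0) -> (-11.6,0) [heading=0, draw]
RT 90: heading 0 -> 270
LT 180: heading 270 -> 90
LT 270: heading 90 -> 0
RT 270: heading 0 -> 90
LT 8: heading 90 -> 98
Final: pos=(-11.6,0), heading=98, 1 segment(s) drawn
Segments drawn: 1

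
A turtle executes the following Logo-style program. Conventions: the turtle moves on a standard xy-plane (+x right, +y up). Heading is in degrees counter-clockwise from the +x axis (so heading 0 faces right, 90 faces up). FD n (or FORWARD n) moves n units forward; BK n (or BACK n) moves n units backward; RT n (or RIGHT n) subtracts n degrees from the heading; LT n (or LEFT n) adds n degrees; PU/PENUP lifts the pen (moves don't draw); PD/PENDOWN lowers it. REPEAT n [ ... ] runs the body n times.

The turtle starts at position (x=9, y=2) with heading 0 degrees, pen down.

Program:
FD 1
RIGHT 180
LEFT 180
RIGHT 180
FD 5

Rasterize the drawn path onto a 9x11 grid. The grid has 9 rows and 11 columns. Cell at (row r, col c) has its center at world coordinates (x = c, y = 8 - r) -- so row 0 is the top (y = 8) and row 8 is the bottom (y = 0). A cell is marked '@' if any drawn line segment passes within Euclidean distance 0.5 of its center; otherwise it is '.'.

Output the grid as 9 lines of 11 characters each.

Segment 0: (9,2) -> (10,2)
Segment 1: (10,2) -> (5,2)

Answer: ...........
...........
...........
...........
...........
...........
.....@@@@@@
...........
...........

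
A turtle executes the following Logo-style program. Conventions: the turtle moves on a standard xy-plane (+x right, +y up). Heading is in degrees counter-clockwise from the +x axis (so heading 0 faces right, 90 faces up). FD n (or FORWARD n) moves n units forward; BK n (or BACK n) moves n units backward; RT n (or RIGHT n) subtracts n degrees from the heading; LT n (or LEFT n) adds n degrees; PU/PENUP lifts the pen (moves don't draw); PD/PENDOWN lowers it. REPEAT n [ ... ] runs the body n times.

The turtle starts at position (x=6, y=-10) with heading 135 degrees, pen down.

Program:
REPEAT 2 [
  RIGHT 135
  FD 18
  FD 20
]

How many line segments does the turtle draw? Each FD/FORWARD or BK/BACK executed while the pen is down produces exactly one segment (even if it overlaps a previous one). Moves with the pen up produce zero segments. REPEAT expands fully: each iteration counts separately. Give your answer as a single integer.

Answer: 4

Derivation:
Executing turtle program step by step:
Start: pos=(6,-10), heading=135, pen down
REPEAT 2 [
  -- iteration 1/2 --
  RT 135: heading 135 -> 0
  FD 18: (6,-10) -> (24,-10) [heading=0, draw]
  FD 20: (24,-10) -> (44,-10) [heading=0, draw]
  -- iteration 2/2 --
  RT 135: heading 0 -> 225
  FD 18: (44,-10) -> (31.272,-22.728) [heading=225, draw]
  FD 20: (31.272,-22.728) -> (17.13,-36.87) [heading=225, draw]
]
Final: pos=(17.13,-36.87), heading=225, 4 segment(s) drawn
Segments drawn: 4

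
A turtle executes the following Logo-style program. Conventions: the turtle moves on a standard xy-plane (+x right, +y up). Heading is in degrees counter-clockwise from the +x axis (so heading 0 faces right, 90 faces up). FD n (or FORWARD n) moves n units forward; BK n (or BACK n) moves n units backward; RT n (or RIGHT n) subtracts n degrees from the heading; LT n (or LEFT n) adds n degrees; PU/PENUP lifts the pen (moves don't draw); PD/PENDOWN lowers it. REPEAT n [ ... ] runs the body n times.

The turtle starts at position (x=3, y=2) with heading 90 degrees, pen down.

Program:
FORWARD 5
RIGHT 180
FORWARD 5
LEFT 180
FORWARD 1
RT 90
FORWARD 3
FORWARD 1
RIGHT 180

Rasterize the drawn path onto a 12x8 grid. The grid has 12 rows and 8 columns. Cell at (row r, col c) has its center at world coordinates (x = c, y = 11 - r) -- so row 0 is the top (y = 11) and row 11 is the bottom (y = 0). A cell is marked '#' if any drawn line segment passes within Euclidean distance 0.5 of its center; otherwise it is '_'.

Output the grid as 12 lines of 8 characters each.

Answer: ________
________
________
________
___#____
___#____
___#____
___#____
___#####
___#____
________
________

Derivation:
Segment 0: (3,2) -> (3,7)
Segment 1: (3,7) -> (3,2)
Segment 2: (3,2) -> (3,3)
Segment 3: (3,3) -> (6,3)
Segment 4: (6,3) -> (7,3)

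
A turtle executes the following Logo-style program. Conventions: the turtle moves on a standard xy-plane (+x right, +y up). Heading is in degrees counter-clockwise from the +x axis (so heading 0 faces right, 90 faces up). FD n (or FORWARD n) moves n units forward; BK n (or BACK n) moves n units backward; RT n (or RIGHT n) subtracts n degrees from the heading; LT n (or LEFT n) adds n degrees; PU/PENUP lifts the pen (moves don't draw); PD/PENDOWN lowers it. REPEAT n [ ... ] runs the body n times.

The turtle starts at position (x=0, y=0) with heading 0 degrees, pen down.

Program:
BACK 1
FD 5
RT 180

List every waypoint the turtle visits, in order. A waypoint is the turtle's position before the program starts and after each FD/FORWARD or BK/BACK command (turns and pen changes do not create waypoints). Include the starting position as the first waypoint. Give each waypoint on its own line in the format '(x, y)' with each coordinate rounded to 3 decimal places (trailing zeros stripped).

Answer: (0, 0)
(-1, 0)
(4, 0)

Derivation:
Executing turtle program step by step:
Start: pos=(0,0), heading=0, pen down
BK 1: (0,0) -> (-1,0) [heading=0, draw]
FD 5: (-1,0) -> (4,0) [heading=0, draw]
RT 180: heading 0 -> 180
Final: pos=(4,0), heading=180, 2 segment(s) drawn
Waypoints (3 total):
(0, 0)
(-1, 0)
(4, 0)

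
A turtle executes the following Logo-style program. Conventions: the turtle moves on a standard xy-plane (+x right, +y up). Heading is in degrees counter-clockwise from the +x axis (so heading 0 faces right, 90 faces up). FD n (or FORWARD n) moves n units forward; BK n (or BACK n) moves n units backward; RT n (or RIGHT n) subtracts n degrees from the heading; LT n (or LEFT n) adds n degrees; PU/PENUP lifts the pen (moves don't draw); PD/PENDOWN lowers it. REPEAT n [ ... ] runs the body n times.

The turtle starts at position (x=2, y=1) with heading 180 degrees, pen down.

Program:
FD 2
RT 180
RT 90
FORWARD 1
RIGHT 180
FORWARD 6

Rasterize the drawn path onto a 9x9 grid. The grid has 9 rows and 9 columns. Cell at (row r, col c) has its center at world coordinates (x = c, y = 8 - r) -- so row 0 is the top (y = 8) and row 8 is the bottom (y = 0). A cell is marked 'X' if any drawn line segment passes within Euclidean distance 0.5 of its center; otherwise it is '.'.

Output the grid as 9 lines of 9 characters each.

Answer: .........
.........
X........
X........
X........
X........
X........
XXX......
X........

Derivation:
Segment 0: (2,1) -> (0,1)
Segment 1: (0,1) -> (0,0)
Segment 2: (0,0) -> (-0,6)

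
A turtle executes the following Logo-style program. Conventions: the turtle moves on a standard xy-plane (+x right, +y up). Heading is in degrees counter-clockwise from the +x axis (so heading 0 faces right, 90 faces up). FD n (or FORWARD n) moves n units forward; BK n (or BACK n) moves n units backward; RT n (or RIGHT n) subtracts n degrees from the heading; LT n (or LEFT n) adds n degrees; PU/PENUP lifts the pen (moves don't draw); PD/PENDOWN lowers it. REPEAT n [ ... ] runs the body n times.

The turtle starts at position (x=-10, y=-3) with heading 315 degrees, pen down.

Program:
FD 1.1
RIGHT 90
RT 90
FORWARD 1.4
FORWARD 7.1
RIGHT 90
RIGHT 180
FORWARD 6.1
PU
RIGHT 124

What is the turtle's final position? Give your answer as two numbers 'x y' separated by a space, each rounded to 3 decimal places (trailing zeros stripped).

Executing turtle program step by step:
Start: pos=(-10,-3), heading=315, pen down
FD 1.1: (-10,-3) -> (-9.222,-3.778) [heading=315, draw]
RT 90: heading 315 -> 225
RT 90: heading 225 -> 135
FD 1.4: (-9.222,-3.778) -> (-10.212,-2.788) [heading=135, draw]
FD 7.1: (-10.212,-2.788) -> (-15.233,2.233) [heading=135, draw]
RT 90: heading 135 -> 45
RT 180: heading 45 -> 225
FD 6.1: (-15.233,2.233) -> (-19.546,-2.081) [heading=225, draw]
PU: pen up
RT 124: heading 225 -> 101
Final: pos=(-19.546,-2.081), heading=101, 4 segment(s) drawn

Answer: -19.546 -2.081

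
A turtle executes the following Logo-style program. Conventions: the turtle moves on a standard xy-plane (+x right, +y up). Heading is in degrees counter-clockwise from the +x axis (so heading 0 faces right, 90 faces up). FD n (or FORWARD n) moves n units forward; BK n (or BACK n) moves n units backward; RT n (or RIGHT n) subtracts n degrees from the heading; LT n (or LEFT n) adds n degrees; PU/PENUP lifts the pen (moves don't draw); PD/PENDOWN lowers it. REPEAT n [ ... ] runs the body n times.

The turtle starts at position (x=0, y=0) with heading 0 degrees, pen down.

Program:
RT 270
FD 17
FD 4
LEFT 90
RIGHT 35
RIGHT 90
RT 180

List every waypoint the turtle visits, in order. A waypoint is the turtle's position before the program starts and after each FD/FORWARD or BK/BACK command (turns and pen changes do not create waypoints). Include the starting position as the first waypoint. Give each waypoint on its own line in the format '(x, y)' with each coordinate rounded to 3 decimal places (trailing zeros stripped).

Answer: (0, 0)
(0, 17)
(0, 21)

Derivation:
Executing turtle program step by step:
Start: pos=(0,0), heading=0, pen down
RT 270: heading 0 -> 90
FD 17: (0,0) -> (0,17) [heading=90, draw]
FD 4: (0,17) -> (0,21) [heading=90, draw]
LT 90: heading 90 -> 180
RT 35: heading 180 -> 145
RT 90: heading 145 -> 55
RT 180: heading 55 -> 235
Final: pos=(0,21), heading=235, 2 segment(s) drawn
Waypoints (3 total):
(0, 0)
(0, 17)
(0, 21)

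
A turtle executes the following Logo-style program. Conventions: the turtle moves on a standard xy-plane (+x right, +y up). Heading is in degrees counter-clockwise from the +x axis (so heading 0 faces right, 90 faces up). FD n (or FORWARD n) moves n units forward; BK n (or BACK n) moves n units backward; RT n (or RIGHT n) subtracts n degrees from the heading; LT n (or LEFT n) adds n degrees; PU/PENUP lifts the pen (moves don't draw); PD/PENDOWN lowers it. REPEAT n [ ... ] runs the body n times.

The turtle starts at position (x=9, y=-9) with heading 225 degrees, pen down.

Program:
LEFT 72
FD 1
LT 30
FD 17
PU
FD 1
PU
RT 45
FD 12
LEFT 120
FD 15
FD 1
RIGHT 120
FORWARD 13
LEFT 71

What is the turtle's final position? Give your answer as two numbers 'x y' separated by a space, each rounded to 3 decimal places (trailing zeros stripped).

Executing turtle program step by step:
Start: pos=(9,-9), heading=225, pen down
LT 72: heading 225 -> 297
FD 1: (9,-9) -> (9.454,-9.891) [heading=297, draw]
LT 30: heading 297 -> 327
FD 17: (9.454,-9.891) -> (23.711,-19.15) [heading=327, draw]
PU: pen up
FD 1: (23.711,-19.15) -> (24.55,-19.695) [heading=327, move]
PU: pen up
RT 45: heading 327 -> 282
FD 12: (24.55,-19.695) -> (27.045,-31.432) [heading=282, move]
LT 120: heading 282 -> 42
FD 15: (27.045,-31.432) -> (38.192,-21.395) [heading=42, move]
FD 1: (38.192,-21.395) -> (38.935,-20.726) [heading=42, move]
RT 120: heading 42 -> 282
FD 13: (38.935,-20.726) -> (41.638,-33.442) [heading=282, move]
LT 71: heading 282 -> 353
Final: pos=(41.638,-33.442), heading=353, 2 segment(s) drawn

Answer: 41.638 -33.442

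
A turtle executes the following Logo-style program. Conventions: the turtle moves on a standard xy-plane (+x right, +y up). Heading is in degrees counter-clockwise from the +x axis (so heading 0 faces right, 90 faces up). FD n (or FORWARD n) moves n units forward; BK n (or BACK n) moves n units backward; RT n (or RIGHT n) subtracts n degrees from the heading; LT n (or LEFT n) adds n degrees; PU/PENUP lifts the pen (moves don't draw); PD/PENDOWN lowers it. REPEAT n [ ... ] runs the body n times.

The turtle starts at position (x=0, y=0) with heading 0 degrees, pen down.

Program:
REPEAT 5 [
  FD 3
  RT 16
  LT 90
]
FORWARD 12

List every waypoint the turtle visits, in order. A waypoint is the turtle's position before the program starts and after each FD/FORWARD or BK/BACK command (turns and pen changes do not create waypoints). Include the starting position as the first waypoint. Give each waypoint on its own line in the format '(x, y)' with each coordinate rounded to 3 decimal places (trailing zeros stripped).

Executing turtle program step by step:
Start: pos=(0,0), heading=0, pen down
REPEAT 5 [
  -- iteration 1/5 --
  FD 3: (0,0) -> (3,0) [heading=0, draw]
  RT 16: heading 0 -> 344
  LT 90: heading 344 -> 74
  -- iteration 2/5 --
  FD 3: (3,0) -> (3.827,2.884) [heading=74, draw]
  RT 16: heading 74 -> 58
  LT 90: heading 58 -> 148
  -- iteration 3/5 --
  FD 3: (3.827,2.884) -> (1.283,4.474) [heading=148, draw]
  RT 16: heading 148 -> 132
  LT 90: heading 132 -> 222
  -- iteration 4/5 --
  FD 3: (1.283,4.474) -> (-0.947,2.466) [heading=222, draw]
  RT 16: heading 222 -> 206
  LT 90: heading 206 -> 296
  -- iteration 5/5 --
  FD 3: (-0.947,2.466) -> (0.368,-0.23) [heading=296, draw]
  RT 16: heading 296 -> 280
  LT 90: heading 280 -> 10
]
FD 12: (0.368,-0.23) -> (12.186,1.854) [heading=10, draw]
Final: pos=(12.186,1.854), heading=10, 6 segment(s) drawn
Waypoints (7 total):
(0, 0)
(3, 0)
(3.827, 2.884)
(1.283, 4.474)
(-0.947, 2.466)
(0.368, -0.23)
(12.186, 1.854)

Answer: (0, 0)
(3, 0)
(3.827, 2.884)
(1.283, 4.474)
(-0.947, 2.466)
(0.368, -0.23)
(12.186, 1.854)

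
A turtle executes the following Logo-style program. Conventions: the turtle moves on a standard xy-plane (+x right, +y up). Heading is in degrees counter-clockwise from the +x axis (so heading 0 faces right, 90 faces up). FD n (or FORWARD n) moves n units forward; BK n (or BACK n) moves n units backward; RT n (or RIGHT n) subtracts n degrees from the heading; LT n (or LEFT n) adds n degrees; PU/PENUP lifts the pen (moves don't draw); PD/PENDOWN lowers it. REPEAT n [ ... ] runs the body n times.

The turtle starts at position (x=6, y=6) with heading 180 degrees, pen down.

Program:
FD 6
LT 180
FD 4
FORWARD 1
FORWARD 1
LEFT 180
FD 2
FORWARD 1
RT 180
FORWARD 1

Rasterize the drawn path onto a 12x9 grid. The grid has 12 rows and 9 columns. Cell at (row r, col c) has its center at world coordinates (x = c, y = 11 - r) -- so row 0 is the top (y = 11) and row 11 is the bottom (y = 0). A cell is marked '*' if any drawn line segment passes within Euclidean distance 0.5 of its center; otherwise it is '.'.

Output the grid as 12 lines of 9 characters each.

Segment 0: (6,6) -> (0,6)
Segment 1: (0,6) -> (4,6)
Segment 2: (4,6) -> (5,6)
Segment 3: (5,6) -> (6,6)
Segment 4: (6,6) -> (4,6)
Segment 5: (4,6) -> (3,6)
Segment 6: (3,6) -> (4,6)

Answer: .........
.........
.........
.........
.........
*******..
.........
.........
.........
.........
.........
.........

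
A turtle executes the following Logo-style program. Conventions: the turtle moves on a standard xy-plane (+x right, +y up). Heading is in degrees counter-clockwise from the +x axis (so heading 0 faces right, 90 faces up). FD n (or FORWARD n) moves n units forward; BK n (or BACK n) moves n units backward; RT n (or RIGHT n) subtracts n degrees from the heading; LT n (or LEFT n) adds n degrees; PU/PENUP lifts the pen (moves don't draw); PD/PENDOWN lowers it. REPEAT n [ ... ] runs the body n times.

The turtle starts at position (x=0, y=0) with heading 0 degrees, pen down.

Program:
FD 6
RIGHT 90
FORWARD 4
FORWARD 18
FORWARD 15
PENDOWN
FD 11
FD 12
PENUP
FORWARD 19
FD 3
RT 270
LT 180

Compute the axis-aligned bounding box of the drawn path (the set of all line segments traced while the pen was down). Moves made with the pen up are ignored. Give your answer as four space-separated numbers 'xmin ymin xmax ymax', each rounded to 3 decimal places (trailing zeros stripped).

Answer: 0 -60 6 0

Derivation:
Executing turtle program step by step:
Start: pos=(0,0), heading=0, pen down
FD 6: (0,0) -> (6,0) [heading=0, draw]
RT 90: heading 0 -> 270
FD 4: (6,0) -> (6,-4) [heading=270, draw]
FD 18: (6,-4) -> (6,-22) [heading=270, draw]
FD 15: (6,-22) -> (6,-37) [heading=270, draw]
PD: pen down
FD 11: (6,-37) -> (6,-48) [heading=270, draw]
FD 12: (6,-48) -> (6,-60) [heading=270, draw]
PU: pen up
FD 19: (6,-60) -> (6,-79) [heading=270, move]
FD 3: (6,-79) -> (6,-82) [heading=270, move]
RT 270: heading 270 -> 0
LT 180: heading 0 -> 180
Final: pos=(6,-82), heading=180, 6 segment(s) drawn

Segment endpoints: x in {0, 6, 6, 6, 6, 6}, y in {-60, -48, -37, -22, -4, 0}
xmin=0, ymin=-60, xmax=6, ymax=0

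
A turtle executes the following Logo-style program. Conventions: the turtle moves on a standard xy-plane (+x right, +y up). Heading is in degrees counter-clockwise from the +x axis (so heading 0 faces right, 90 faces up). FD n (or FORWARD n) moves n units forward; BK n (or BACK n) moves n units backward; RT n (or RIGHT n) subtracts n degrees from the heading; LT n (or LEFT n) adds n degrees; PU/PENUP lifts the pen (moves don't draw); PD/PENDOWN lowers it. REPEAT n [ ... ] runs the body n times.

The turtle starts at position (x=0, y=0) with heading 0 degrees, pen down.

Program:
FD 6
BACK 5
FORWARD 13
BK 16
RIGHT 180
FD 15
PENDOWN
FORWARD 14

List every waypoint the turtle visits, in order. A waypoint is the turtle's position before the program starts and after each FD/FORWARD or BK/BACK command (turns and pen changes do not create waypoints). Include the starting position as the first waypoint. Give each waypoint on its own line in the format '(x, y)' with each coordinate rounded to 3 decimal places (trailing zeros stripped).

Answer: (0, 0)
(6, 0)
(1, 0)
(14, 0)
(-2, 0)
(-17, 0)
(-31, 0)

Derivation:
Executing turtle program step by step:
Start: pos=(0,0), heading=0, pen down
FD 6: (0,0) -> (6,0) [heading=0, draw]
BK 5: (6,0) -> (1,0) [heading=0, draw]
FD 13: (1,0) -> (14,0) [heading=0, draw]
BK 16: (14,0) -> (-2,0) [heading=0, draw]
RT 180: heading 0 -> 180
FD 15: (-2,0) -> (-17,0) [heading=180, draw]
PD: pen down
FD 14: (-17,0) -> (-31,0) [heading=180, draw]
Final: pos=(-31,0), heading=180, 6 segment(s) drawn
Waypoints (7 total):
(0, 0)
(6, 0)
(1, 0)
(14, 0)
(-2, 0)
(-17, 0)
(-31, 0)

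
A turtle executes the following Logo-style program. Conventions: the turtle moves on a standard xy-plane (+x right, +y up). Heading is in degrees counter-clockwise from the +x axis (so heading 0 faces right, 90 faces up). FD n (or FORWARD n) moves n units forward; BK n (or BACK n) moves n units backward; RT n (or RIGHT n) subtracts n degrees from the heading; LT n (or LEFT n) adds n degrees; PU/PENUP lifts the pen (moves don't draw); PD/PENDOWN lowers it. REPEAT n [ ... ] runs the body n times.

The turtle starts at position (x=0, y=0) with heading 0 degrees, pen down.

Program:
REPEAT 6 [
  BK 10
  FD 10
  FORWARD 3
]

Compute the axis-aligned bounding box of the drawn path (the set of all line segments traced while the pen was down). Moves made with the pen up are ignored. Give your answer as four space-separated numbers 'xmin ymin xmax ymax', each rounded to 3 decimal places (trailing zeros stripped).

Answer: -10 0 18 0

Derivation:
Executing turtle program step by step:
Start: pos=(0,0), heading=0, pen down
REPEAT 6 [
  -- iteration 1/6 --
  BK 10: (0,0) -> (-10,0) [heading=0, draw]
  FD 10: (-10,0) -> (0,0) [heading=0, draw]
  FD 3: (0,0) -> (3,0) [heading=0, draw]
  -- iteration 2/6 --
  BK 10: (3,0) -> (-7,0) [heading=0, draw]
  FD 10: (-7,0) -> (3,0) [heading=0, draw]
  FD 3: (3,0) -> (6,0) [heading=0, draw]
  -- iteration 3/6 --
  BK 10: (6,0) -> (-4,0) [heading=0, draw]
  FD 10: (-4,0) -> (6,0) [heading=0, draw]
  FD 3: (6,0) -> (9,0) [heading=0, draw]
  -- iteration 4/6 --
  BK 10: (9,0) -> (-1,0) [heading=0, draw]
  FD 10: (-1,0) -> (9,0) [heading=0, draw]
  FD 3: (9,0) -> (12,0) [heading=0, draw]
  -- iteration 5/6 --
  BK 10: (12,0) -> (2,0) [heading=0, draw]
  FD 10: (2,0) -> (12,0) [heading=0, draw]
  FD 3: (12,0) -> (15,0) [heading=0, draw]
  -- iteration 6/6 --
  BK 10: (15,0) -> (5,0) [heading=0, draw]
  FD 10: (5,0) -> (15,0) [heading=0, draw]
  FD 3: (15,0) -> (18,0) [heading=0, draw]
]
Final: pos=(18,0), heading=0, 18 segment(s) drawn

Segment endpoints: x in {-10, -7, -4, -1, 0, 2, 3, 5, 6, 9, 12, 15, 18}, y in {0}
xmin=-10, ymin=0, xmax=18, ymax=0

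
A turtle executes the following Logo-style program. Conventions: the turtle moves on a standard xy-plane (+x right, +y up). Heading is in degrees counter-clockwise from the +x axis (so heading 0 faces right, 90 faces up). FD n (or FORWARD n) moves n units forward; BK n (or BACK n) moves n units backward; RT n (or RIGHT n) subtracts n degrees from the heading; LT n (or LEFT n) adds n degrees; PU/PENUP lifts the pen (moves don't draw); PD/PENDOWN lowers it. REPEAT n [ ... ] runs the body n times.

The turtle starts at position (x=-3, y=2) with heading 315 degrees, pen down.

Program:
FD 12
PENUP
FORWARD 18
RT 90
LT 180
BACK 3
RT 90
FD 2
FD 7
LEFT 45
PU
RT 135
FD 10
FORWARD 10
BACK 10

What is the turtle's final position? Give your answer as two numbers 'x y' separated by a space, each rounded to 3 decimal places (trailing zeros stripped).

Executing turtle program step by step:
Start: pos=(-3,2), heading=315, pen down
FD 12: (-3,2) -> (5.485,-6.485) [heading=315, draw]
PU: pen up
FD 18: (5.485,-6.485) -> (18.213,-19.213) [heading=315, move]
RT 90: heading 315 -> 225
LT 180: heading 225 -> 45
BK 3: (18.213,-19.213) -> (16.092,-21.335) [heading=45, move]
RT 90: heading 45 -> 315
FD 2: (16.092,-21.335) -> (17.506,-22.749) [heading=315, move]
FD 7: (17.506,-22.749) -> (22.456,-27.698) [heading=315, move]
LT 45: heading 315 -> 0
PU: pen up
RT 135: heading 0 -> 225
FD 10: (22.456,-27.698) -> (15.385,-34.77) [heading=225, move]
FD 10: (15.385,-34.77) -> (8.314,-41.841) [heading=225, move]
BK 10: (8.314,-41.841) -> (15.385,-34.77) [heading=225, move]
Final: pos=(15.385,-34.77), heading=225, 1 segment(s) drawn

Answer: 15.385 -34.77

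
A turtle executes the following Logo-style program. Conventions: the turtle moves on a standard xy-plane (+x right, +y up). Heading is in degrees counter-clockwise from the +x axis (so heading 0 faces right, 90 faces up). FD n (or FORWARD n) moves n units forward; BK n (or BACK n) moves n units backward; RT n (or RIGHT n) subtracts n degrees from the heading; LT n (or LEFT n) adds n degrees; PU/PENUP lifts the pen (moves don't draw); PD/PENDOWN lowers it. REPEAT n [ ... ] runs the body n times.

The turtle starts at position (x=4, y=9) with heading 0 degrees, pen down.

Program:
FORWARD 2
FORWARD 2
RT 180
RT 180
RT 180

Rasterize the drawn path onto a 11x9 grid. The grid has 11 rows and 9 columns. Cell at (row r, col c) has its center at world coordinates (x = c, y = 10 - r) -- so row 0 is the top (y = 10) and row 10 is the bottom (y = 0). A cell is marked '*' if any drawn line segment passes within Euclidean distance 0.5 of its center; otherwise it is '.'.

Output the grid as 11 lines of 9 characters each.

Answer: .........
....*****
.........
.........
.........
.........
.........
.........
.........
.........
.........

Derivation:
Segment 0: (4,9) -> (6,9)
Segment 1: (6,9) -> (8,9)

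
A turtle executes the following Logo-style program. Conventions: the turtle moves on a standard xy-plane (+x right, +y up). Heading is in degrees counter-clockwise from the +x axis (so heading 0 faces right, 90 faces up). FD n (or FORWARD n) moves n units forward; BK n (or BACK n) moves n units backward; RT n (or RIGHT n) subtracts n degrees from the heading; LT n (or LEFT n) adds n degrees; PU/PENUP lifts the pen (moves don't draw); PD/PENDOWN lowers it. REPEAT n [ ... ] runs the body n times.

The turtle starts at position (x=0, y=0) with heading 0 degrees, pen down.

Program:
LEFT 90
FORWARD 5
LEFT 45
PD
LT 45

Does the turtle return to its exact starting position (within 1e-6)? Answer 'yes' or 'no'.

Answer: no

Derivation:
Executing turtle program step by step:
Start: pos=(0,0), heading=0, pen down
LT 90: heading 0 -> 90
FD 5: (0,0) -> (0,5) [heading=90, draw]
LT 45: heading 90 -> 135
PD: pen down
LT 45: heading 135 -> 180
Final: pos=(0,5), heading=180, 1 segment(s) drawn

Start position: (0, 0)
Final position: (0, 5)
Distance = 5; >= 1e-6 -> NOT closed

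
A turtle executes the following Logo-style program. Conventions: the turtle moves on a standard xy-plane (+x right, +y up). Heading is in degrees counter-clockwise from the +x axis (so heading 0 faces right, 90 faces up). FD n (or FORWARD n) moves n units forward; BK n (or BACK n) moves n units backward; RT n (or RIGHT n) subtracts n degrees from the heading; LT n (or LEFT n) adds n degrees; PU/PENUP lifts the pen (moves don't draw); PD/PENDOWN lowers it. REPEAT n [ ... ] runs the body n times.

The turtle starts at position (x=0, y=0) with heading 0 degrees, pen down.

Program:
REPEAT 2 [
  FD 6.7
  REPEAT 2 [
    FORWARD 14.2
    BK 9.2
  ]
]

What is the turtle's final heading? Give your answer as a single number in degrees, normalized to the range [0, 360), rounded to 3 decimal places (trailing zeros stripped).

Executing turtle program step by step:
Start: pos=(0,0), heading=0, pen down
REPEAT 2 [
  -- iteration 1/2 --
  FD 6.7: (0,0) -> (6.7,0) [heading=0, draw]
  REPEAT 2 [
    -- iteration 1/2 --
    FD 14.2: (6.7,0) -> (20.9,0) [heading=0, draw]
    BK 9.2: (20.9,0) -> (11.7,0) [heading=0, draw]
    -- iteration 2/2 --
    FD 14.2: (11.7,0) -> (25.9,0) [heading=0, draw]
    BK 9.2: (25.9,0) -> (16.7,0) [heading=0, draw]
  ]
  -- iteration 2/2 --
  FD 6.7: (16.7,0) -> (23.4,0) [heading=0, draw]
  REPEAT 2 [
    -- iteration 1/2 --
    FD 14.2: (23.4,0) -> (37.6,0) [heading=0, draw]
    BK 9.2: (37.6,0) -> (28.4,0) [heading=0, draw]
    -- iteration 2/2 --
    FD 14.2: (28.4,0) -> (42.6,0) [heading=0, draw]
    BK 9.2: (42.6,0) -> (33.4,0) [heading=0, draw]
  ]
]
Final: pos=(33.4,0), heading=0, 10 segment(s) drawn

Answer: 0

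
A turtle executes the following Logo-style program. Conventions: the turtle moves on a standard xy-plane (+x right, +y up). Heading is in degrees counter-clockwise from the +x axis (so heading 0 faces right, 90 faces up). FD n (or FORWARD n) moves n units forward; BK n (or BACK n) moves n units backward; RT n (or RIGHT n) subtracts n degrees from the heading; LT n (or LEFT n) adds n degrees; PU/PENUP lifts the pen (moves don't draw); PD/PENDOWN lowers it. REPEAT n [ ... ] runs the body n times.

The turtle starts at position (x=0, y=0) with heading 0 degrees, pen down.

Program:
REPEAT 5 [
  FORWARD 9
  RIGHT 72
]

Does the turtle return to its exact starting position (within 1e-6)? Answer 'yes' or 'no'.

Answer: yes

Derivation:
Executing turtle program step by step:
Start: pos=(0,0), heading=0, pen down
REPEAT 5 [
  -- iteration 1/5 --
  FD 9: (0,0) -> (9,0) [heading=0, draw]
  RT 72: heading 0 -> 288
  -- iteration 2/5 --
  FD 9: (9,0) -> (11.781,-8.56) [heading=288, draw]
  RT 72: heading 288 -> 216
  -- iteration 3/5 --
  FD 9: (11.781,-8.56) -> (4.5,-13.85) [heading=216, draw]
  RT 72: heading 216 -> 144
  -- iteration 4/5 --
  FD 9: (4.5,-13.85) -> (-2.781,-8.56) [heading=144, draw]
  RT 72: heading 144 -> 72
  -- iteration 5/5 --
  FD 9: (-2.781,-8.56) -> (0,0) [heading=72, draw]
  RT 72: heading 72 -> 0
]
Final: pos=(0,0), heading=0, 5 segment(s) drawn

Start position: (0, 0)
Final position: (0, 0)
Distance = 0; < 1e-6 -> CLOSED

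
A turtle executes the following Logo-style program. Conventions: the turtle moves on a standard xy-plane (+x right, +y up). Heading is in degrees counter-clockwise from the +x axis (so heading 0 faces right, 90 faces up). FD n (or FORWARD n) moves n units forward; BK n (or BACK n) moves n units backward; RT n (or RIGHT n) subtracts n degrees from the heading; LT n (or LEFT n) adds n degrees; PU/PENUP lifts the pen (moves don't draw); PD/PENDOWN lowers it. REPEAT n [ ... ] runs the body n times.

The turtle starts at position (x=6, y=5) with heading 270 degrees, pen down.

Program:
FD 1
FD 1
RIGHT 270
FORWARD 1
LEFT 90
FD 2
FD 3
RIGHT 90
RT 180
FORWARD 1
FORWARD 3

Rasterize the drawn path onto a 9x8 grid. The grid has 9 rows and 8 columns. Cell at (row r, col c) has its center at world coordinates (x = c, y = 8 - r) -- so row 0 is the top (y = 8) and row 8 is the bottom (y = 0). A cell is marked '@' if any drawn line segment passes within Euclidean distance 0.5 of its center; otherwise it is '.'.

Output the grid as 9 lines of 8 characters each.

Answer: ...@@@@@
.......@
.......@
......@@
......@@
......@@
........
........
........

Derivation:
Segment 0: (6,5) -> (6,4)
Segment 1: (6,4) -> (6,3)
Segment 2: (6,3) -> (7,3)
Segment 3: (7,3) -> (7,5)
Segment 4: (7,5) -> (7,8)
Segment 5: (7,8) -> (6,8)
Segment 6: (6,8) -> (3,8)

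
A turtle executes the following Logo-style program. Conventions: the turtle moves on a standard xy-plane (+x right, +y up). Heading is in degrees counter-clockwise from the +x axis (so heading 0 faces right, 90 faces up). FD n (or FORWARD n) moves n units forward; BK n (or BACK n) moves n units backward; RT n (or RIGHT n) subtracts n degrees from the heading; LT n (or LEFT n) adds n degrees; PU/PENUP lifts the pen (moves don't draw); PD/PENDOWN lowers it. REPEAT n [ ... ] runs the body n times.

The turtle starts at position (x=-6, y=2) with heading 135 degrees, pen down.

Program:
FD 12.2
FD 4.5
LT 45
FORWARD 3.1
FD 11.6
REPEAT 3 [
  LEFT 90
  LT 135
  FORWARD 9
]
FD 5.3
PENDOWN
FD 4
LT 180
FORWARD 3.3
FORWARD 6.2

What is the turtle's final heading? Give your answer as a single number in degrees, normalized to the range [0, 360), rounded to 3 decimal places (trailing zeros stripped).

Answer: 315

Derivation:
Executing turtle program step by step:
Start: pos=(-6,2), heading=135, pen down
FD 12.2: (-6,2) -> (-14.627,10.627) [heading=135, draw]
FD 4.5: (-14.627,10.627) -> (-17.809,13.809) [heading=135, draw]
LT 45: heading 135 -> 180
FD 3.1: (-17.809,13.809) -> (-20.909,13.809) [heading=180, draw]
FD 11.6: (-20.909,13.809) -> (-32.509,13.809) [heading=180, draw]
REPEAT 3 [
  -- iteration 1/3 --
  LT 90: heading 180 -> 270
  LT 135: heading 270 -> 45
  FD 9: (-32.509,13.809) -> (-26.145,20.173) [heading=45, draw]
  -- iteration 2/3 --
  LT 90: heading 45 -> 135
  LT 135: heading 135 -> 270
  FD 9: (-26.145,20.173) -> (-26.145,11.173) [heading=270, draw]
  -- iteration 3/3 --
  LT 90: heading 270 -> 0
  LT 135: heading 0 -> 135
  FD 9: (-26.145,11.173) -> (-32.509,17.537) [heading=135, draw]
]
FD 5.3: (-32.509,17.537) -> (-36.256,21.284) [heading=135, draw]
PD: pen down
FD 4: (-36.256,21.284) -> (-39.085,24.113) [heading=135, draw]
LT 180: heading 135 -> 315
FD 3.3: (-39.085,24.113) -> (-36.751,21.779) [heading=315, draw]
FD 6.2: (-36.751,21.779) -> (-32.367,17.395) [heading=315, draw]
Final: pos=(-32.367,17.395), heading=315, 11 segment(s) drawn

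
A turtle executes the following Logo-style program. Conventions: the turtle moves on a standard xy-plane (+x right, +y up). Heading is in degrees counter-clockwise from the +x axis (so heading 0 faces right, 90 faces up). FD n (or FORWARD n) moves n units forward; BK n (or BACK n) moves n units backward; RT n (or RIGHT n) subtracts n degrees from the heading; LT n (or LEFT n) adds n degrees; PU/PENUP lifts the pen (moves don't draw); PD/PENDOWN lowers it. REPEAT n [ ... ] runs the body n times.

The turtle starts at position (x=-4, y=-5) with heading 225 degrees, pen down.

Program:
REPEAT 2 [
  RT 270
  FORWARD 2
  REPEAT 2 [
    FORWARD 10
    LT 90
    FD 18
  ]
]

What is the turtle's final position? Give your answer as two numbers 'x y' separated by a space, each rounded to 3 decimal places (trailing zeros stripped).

Executing turtle program step by step:
Start: pos=(-4,-5), heading=225, pen down
REPEAT 2 [
  -- iteration 1/2 --
  RT 270: heading 225 -> 315
  FD 2: (-4,-5) -> (-2.586,-6.414) [heading=315, draw]
  REPEAT 2 [
    -- iteration 1/2 --
    FD 10: (-2.586,-6.414) -> (4.485,-13.485) [heading=315, draw]
    LT 90: heading 315 -> 45
    FD 18: (4.485,-13.485) -> (17.213,-0.757) [heading=45, draw]
    -- iteration 2/2 --
    FD 10: (17.213,-0.757) -> (24.284,6.314) [heading=45, draw]
    LT 90: heading 45 -> 135
    FD 18: (24.284,6.314) -> (11.556,19.042) [heading=135, draw]
  ]
  -- iteration 2/2 --
  RT 270: heading 135 -> 225
  FD 2: (11.556,19.042) -> (10.142,17.627) [heading=225, draw]
  REPEAT 2 [
    -- iteration 1/2 --
    FD 10: (10.142,17.627) -> (3.071,10.556) [heading=225, draw]
    LT 90: heading 225 -> 315
    FD 18: (3.071,10.556) -> (15.799,-2.172) [heading=315, draw]
    -- iteration 2/2 --
    FD 10: (15.799,-2.172) -> (22.87,-9.243) [heading=315, draw]
    LT 90: heading 315 -> 45
    FD 18: (22.87,-9.243) -> (35.598,3.485) [heading=45, draw]
  ]
]
Final: pos=(35.598,3.485), heading=45, 10 segment(s) drawn

Answer: 35.598 3.485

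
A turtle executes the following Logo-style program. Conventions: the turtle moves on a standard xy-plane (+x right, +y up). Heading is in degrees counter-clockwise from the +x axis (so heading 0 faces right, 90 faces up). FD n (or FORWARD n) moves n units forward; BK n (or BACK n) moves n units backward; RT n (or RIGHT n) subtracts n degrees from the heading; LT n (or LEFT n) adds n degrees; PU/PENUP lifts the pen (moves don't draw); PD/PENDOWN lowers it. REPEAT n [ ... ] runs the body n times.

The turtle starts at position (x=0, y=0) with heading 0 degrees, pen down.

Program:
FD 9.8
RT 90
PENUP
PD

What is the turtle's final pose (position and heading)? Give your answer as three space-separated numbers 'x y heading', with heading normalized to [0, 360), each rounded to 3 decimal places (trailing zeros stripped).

Answer: 9.8 0 270

Derivation:
Executing turtle program step by step:
Start: pos=(0,0), heading=0, pen down
FD 9.8: (0,0) -> (9.8,0) [heading=0, draw]
RT 90: heading 0 -> 270
PU: pen up
PD: pen down
Final: pos=(9.8,0), heading=270, 1 segment(s) drawn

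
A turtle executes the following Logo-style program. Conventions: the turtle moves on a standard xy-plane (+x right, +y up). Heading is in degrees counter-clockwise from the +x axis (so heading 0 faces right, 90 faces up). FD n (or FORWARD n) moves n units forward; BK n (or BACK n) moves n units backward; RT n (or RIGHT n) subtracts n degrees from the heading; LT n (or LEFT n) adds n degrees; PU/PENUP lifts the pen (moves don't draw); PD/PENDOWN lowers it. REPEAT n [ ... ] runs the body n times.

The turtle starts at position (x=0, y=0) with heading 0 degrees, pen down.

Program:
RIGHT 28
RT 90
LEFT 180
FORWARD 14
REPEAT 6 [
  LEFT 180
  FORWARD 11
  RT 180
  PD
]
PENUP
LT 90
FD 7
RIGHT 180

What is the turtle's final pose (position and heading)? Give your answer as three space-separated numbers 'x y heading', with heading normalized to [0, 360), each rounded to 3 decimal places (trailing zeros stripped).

Executing turtle program step by step:
Start: pos=(0,0), heading=0, pen down
RT 28: heading 0 -> 332
RT 90: heading 332 -> 242
LT 180: heading 242 -> 62
FD 14: (0,0) -> (6.573,12.361) [heading=62, draw]
REPEAT 6 [
  -- iteration 1/6 --
  LT 180: heading 62 -> 242
  FD 11: (6.573,12.361) -> (1.408,2.649) [heading=242, draw]
  RT 180: heading 242 -> 62
  PD: pen down
  -- iteration 2/6 --
  LT 180: heading 62 -> 242
  FD 11: (1.408,2.649) -> (-3.756,-7.064) [heading=242, draw]
  RT 180: heading 242 -> 62
  PD: pen down
  -- iteration 3/6 --
  LT 180: heading 62 -> 242
  FD 11: (-3.756,-7.064) -> (-8.92,-16.776) [heading=242, draw]
  RT 180: heading 242 -> 62
  PD: pen down
  -- iteration 4/6 --
  LT 180: heading 62 -> 242
  FD 11: (-8.92,-16.776) -> (-14.084,-26.488) [heading=242, draw]
  RT 180: heading 242 -> 62
  PD: pen down
  -- iteration 5/6 --
  LT 180: heading 62 -> 242
  FD 11: (-14.084,-26.488) -> (-19.248,-36.201) [heading=242, draw]
  RT 180: heading 242 -> 62
  PD: pen down
  -- iteration 6/6 --
  LT 180: heading 62 -> 242
  FD 11: (-19.248,-36.201) -> (-24.413,-45.913) [heading=242, draw]
  RT 180: heading 242 -> 62
  PD: pen down
]
PU: pen up
LT 90: heading 62 -> 152
FD 7: (-24.413,-45.913) -> (-30.593,-42.627) [heading=152, move]
RT 180: heading 152 -> 332
Final: pos=(-30.593,-42.627), heading=332, 7 segment(s) drawn

Answer: -30.593 -42.627 332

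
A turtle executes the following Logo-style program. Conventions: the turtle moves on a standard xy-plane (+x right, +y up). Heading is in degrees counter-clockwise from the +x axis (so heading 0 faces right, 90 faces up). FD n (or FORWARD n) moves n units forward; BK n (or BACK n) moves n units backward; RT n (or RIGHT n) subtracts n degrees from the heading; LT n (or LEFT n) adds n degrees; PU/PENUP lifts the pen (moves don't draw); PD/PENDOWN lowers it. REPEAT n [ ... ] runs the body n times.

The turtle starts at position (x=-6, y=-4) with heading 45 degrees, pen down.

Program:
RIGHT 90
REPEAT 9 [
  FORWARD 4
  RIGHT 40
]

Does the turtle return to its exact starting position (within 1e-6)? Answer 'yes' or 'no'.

Executing turtle program step by step:
Start: pos=(-6,-4), heading=45, pen down
RT 90: heading 45 -> 315
REPEAT 9 [
  -- iteration 1/9 --
  FD 4: (-6,-4) -> (-3.172,-6.828) [heading=315, draw]
  RT 40: heading 315 -> 275
  -- iteration 2/9 --
  FD 4: (-3.172,-6.828) -> (-2.823,-10.813) [heading=275, draw]
  RT 40: heading 275 -> 235
  -- iteration 3/9 --
  FD 4: (-2.823,-10.813) -> (-5.117,-14.09) [heading=235, draw]
  RT 40: heading 235 -> 195
  -- iteration 4/9 --
  FD 4: (-5.117,-14.09) -> (-8.981,-15.125) [heading=195, draw]
  RT 40: heading 195 -> 155
  -- iteration 5/9 --
  FD 4: (-8.981,-15.125) -> (-12.606,-13.435) [heading=155, draw]
  RT 40: heading 155 -> 115
  -- iteration 6/9 --
  FD 4: (-12.606,-13.435) -> (-14.297,-9.809) [heading=115, draw]
  RT 40: heading 115 -> 75
  -- iteration 7/9 --
  FD 4: (-14.297,-9.809) -> (-13.261,-5.946) [heading=75, draw]
  RT 40: heading 75 -> 35
  -- iteration 8/9 --
  FD 4: (-13.261,-5.946) -> (-9.985,-3.651) [heading=35, draw]
  RT 40: heading 35 -> 355
  -- iteration 9/9 --
  FD 4: (-9.985,-3.651) -> (-6,-4) [heading=355, draw]
  RT 40: heading 355 -> 315
]
Final: pos=(-6,-4), heading=315, 9 segment(s) drawn

Start position: (-6, -4)
Final position: (-6, -4)
Distance = 0; < 1e-6 -> CLOSED

Answer: yes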